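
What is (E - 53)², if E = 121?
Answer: 4624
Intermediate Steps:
(E - 53)² = (121 - 53)² = 68² = 4624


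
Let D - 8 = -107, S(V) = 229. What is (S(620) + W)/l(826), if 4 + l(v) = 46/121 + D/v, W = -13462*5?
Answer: 6704477626/373767 ≈ 17938.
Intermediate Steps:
W = -67310
D = -99 (D = 8 - 107 = -99)
l(v) = -438/121 - 99/v (l(v) = -4 + (46/121 - 99/v) = -438/121 - 99/v)
(S(620) + W)/l(826) = (229 - 67310)/(-438/121 - 99/826) = -67081/(-438/121 - 99*1/826) = -67081/(-438/121 - 99/826) = -67081/(-373767/99946) = -67081*(-99946/373767) = 6704477626/373767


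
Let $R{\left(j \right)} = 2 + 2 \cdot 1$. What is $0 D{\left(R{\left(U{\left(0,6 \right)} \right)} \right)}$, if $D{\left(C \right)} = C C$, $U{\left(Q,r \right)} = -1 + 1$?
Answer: $0$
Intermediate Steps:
$U{\left(Q,r \right)} = 0$
$R{\left(j \right)} = 4$ ($R{\left(j \right)} = 2 + 2 = 4$)
$D{\left(C \right)} = C^{2}$
$0 D{\left(R{\left(U{\left(0,6 \right)} \right)} \right)} = 0 \cdot 4^{2} = 0 \cdot 16 = 0$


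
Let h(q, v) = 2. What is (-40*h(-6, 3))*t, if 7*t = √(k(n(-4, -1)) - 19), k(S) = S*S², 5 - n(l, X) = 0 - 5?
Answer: -240*√109/7 ≈ -357.95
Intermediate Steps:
n(l, X) = 10 (n(l, X) = 5 - (0 - 5) = 5 - 1*(-5) = 5 + 5 = 10)
k(S) = S³
t = 3*√109/7 (t = √(10³ - 19)/7 = √(1000 - 19)/7 = √981/7 = (3*√109)/7 = 3*√109/7 ≈ 4.4744)
(-40*h(-6, 3))*t = (-40*2)*(3*√109/7) = -240*√109/7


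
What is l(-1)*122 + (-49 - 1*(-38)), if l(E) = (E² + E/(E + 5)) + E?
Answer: -83/2 ≈ -41.500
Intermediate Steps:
l(E) = E + E² + E/(5 + E) (l(E) = (E² + E/(5 + E)) + E = E + E² + E/(5 + E))
l(-1)*122 + (-49 - 1*(-38)) = -(6 + (-1)² + 6*(-1))/(5 - 1)*122 + (-49 - 1*(-38)) = -1*(6 + 1 - 6)/4*122 + (-49 + 38) = -1*¼*1*122 - 11 = -¼*122 - 11 = -61/2 - 11 = -83/2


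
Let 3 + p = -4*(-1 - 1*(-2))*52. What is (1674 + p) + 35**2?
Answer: 2688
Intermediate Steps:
p = -211 (p = -3 - 4*(-1 - 1*(-2))*52 = -3 - 4*(-1 + 2)*52 = -3 - 4*52 = -3 - 208 = -211)
(1674 + p) + 35**2 = (1674 - 211) + 35**2 = 1463 + 1225 = 2688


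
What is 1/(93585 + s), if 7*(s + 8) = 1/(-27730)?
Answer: 194110/18164231469 ≈ 1.0686e-5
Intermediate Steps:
s = -1552881/194110 (s = -8 + (⅐)/(-27730) = -8 + (⅐)*(-1/27730) = -8 - 1/194110 = -1552881/194110 ≈ -8.0000)
1/(93585 + s) = 1/(93585 - 1552881/194110) = 1/(18164231469/194110) = 194110/18164231469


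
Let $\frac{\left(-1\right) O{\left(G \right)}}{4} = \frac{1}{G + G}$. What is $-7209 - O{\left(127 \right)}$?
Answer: $- \frac{915541}{127} \approx -7209.0$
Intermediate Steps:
$O{\left(G \right)} = - \frac{2}{G}$ ($O{\left(G \right)} = - \frac{4}{G + G} = - \frac{4}{2 G} = - 4 \frac{1}{2 G} = - \frac{2}{G}$)
$-7209 - O{\left(127 \right)} = -7209 - - \frac{2}{127} = -7209 + \frac{2}{127} = - \frac{915541}{127}$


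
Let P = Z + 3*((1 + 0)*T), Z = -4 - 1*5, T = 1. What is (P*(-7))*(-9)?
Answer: -378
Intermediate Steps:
Z = -9 (Z = -4 - 5 = -9)
P = -6 (P = -9 + 3*((1 + 0)*1) = -9 + 3*(1*1) = -9 + 3*1 = -9 + 3 = -6)
(P*(-7))*(-9) = -6*(-7)*(-9) = 42*(-9) = -378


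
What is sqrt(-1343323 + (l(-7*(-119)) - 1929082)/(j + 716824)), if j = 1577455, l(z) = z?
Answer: I*sqrt(7070875366627589114)/2294279 ≈ 1159.0*I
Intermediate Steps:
sqrt(-1343323 + (l(-7*(-119)) - 1929082)/(j + 716824)) = sqrt(-1343323 + (-7*(-119) - 1929082)/(1577455 + 716824)) = sqrt(-1343323 + (833 - 1929082)/2294279) = sqrt(-1343323 - 1928249*1/2294279) = sqrt(-1343323 - 1928249/2294279) = sqrt(-3081959677366/2294279) = I*sqrt(7070875366627589114)/2294279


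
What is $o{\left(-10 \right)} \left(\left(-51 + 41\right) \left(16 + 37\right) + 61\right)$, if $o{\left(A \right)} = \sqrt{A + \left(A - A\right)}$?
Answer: $- 469 i \sqrt{10} \approx - 1483.1 i$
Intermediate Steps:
$o{\left(A \right)} = \sqrt{A}$ ($o{\left(A \right)} = \sqrt{A + 0} = \sqrt{A}$)
$o{\left(-10 \right)} \left(\left(-51 + 41\right) \left(16 + 37\right) + 61\right) = \sqrt{-10} \left(\left(-51 + 41\right) \left(16 + 37\right) + 61\right) = i \sqrt{10} \left(\left(-10\right) 53 + 61\right) = i \sqrt{10} \left(-530 + 61\right) = i \sqrt{10} \left(-469\right) = - 469 i \sqrt{10}$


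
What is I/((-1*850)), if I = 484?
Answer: -242/425 ≈ -0.56941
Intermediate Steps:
I/((-1*850)) = 484/((-1*850)) = 484/(-850) = 484*(-1/850) = -242/425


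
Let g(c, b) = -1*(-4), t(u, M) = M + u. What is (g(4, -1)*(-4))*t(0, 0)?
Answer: 0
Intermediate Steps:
g(c, b) = 4
(g(4, -1)*(-4))*t(0, 0) = (4*(-4))*(0 + 0) = -16*0 = 0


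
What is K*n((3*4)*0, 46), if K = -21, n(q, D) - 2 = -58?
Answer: 1176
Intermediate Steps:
n(q, D) = -56 (n(q, D) = 2 - 58 = -56)
K*n((3*4)*0, 46) = -21*(-56) = 1176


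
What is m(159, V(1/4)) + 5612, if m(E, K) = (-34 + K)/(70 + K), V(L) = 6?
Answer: 106621/19 ≈ 5611.6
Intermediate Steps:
m(E, K) = (-34 + K)/(70 + K)
m(159, V(1/4)) + 5612 = (-34 + 6)/(70 + 6) + 5612 = -28/76 + 5612 = (1/76)*(-28) + 5612 = -7/19 + 5612 = 106621/19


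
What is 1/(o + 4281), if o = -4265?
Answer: 1/16 ≈ 0.062500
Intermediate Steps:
1/(o + 4281) = 1/(-4265 + 4281) = 1/16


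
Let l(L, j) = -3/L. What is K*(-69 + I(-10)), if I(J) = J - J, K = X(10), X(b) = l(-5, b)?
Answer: -207/5 ≈ -41.400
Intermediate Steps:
X(b) = ⅗ (X(b) = -3/(-5) = -3*(-⅕) = ⅗)
K = ⅗ ≈ 0.60000
I(J) = 0
K*(-69 + I(-10)) = 3*(-69 + 0)/5 = (⅗)*(-69) = -207/5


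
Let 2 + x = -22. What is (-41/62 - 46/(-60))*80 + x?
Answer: -1448/93 ≈ -15.570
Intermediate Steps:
x = -24 (x = -2 - 22 = -24)
(-41/62 - 46/(-60))*80 + x = (-41/62 - 46/(-60))*80 - 24 = (-41*1/62 - 46*(-1/60))*80 - 24 = (-41/62 + 23/30)*80 - 24 = (49/465)*80 - 24 = 784/93 - 24 = -1448/93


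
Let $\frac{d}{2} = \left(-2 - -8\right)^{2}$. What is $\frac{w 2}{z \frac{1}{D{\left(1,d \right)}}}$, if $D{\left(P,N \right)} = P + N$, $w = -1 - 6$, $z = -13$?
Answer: $\frac{1022}{13} \approx 78.615$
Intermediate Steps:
$w = -7$ ($w = -1 - 6 = -7$)
$d = 72$ ($d = 2 \left(-2 - -8\right)^{2} = 2 \left(-2 + 8\right)^{2} = 2 \cdot 6^{2} = 2 \cdot 36 = 72$)
$D{\left(P,N \right)} = N + P$
$\frac{w 2}{z \frac{1}{D{\left(1,d \right)}}} = \frac{\left(-7\right) 2}{\left(-13\right) \frac{1}{72 + 1}} = - \frac{14}{\left(-13\right) \frac{1}{73}} = - \frac{14}{- \frac{13}{73}} = \left(-14\right) \left(- \frac{73}{13}\right) = \frac{1022}{13}$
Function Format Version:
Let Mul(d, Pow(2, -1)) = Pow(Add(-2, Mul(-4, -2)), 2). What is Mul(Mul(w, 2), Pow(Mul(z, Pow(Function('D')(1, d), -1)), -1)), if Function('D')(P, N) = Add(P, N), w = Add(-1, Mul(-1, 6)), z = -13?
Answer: Rational(1022, 13) ≈ 78.615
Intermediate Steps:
w = -7 (w = Add(-1, -6) = -7)
d = 72 (d = Mul(2, Pow(Add(-2, Mul(-4, -2)), 2)) = Mul(2, Pow(Add(-2, 8), 2)) = Mul(2, Pow(6, 2)) = Mul(2, 36) = 72)
Function('D')(P, N) = Add(N, P)
Mul(Mul(w, 2), Pow(Mul(z, Pow(Function('D')(1, d), -1)), -1)) = Mul(Mul(-7, 2), Pow(Mul(-13, Pow(Add(72, 1), -1)), -1)) = Mul(-14, Pow(Mul(-13, Pow(73, -1)), -1)) = Mul(-14, Pow(Mul(-13, Rational(1, 73)), -1)) = Mul(-14, Pow(Rational(-13, 73), -1)) = Mul(-14, Rational(-73, 13)) = Rational(1022, 13)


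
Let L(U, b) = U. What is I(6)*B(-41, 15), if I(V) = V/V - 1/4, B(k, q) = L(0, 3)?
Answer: 0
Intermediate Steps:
B(k, q) = 0
I(V) = 3/4 (I(V) = 1 - 1*1/4 = 1 - 1/4 = 3/4)
I(6)*B(-41, 15) = (3/4)*0 = 0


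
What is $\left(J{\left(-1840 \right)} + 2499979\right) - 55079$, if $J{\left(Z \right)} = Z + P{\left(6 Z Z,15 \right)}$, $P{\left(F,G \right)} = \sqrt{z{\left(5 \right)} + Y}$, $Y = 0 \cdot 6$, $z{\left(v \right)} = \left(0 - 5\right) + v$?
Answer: $2443060$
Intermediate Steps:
$z{\left(v \right)} = -5 + v$
$Y = 0$
$P{\left(F,G \right)} = 0$ ($P{\left(F,G \right)} = \sqrt{\left(-5 + 5\right) + 0} = \sqrt{0 + 0} = \sqrt{0} = 0$)
$J{\left(Z \right)} = Z$ ($J{\left(Z \right)} = Z + 0 = Z$)
$\left(J{\left(-1840 \right)} + 2499979\right) - 55079 = \left(-1840 + 2499979\right) - 55079 = 2498139 - 55079 = 2443060$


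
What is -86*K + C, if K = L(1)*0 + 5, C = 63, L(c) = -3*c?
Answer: -367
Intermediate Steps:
K = 5 (K = -3*1*0 + 5 = -3*0 + 5 = 0 + 5 = 5)
-86*K + C = -86*5 + 63 = -430 + 63 = -367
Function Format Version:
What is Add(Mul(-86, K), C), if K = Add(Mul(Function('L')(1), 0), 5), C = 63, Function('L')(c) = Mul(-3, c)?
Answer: -367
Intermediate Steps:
K = 5 (K = Add(Mul(Mul(-3, 1), 0), 5) = Add(Mul(-3, 0), 5) = Add(0, 5) = 5)
Add(Mul(-86, K), C) = Add(Mul(-86, 5), 63) = Add(-430, 63) = -367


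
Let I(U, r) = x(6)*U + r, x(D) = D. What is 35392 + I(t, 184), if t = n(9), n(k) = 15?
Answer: 35666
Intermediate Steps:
t = 15
I(U, r) = r + 6*U (I(U, r) = 6*U + r = r + 6*U)
35392 + I(t, 184) = 35392 + (184 + 6*15) = 35392 + (184 + 90) = 35392 + 274 = 35666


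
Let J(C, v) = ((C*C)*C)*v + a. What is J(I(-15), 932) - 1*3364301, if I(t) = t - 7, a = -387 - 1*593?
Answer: -13289217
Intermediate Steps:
a = -980 (a = -387 - 593 = -980)
I(t) = -7 + t
J(C, v) = -980 + v*C**3 (J(C, v) = ((C*C)*C)*v - 980 = (C**2*C)*v - 980 = C**3*v - 980 = v*C**3 - 980 = -980 + v*C**3)
J(I(-15), 932) - 1*3364301 = (-980 + 932*(-7 - 15)**3) - 1*3364301 = (-980 + 932*(-22)**3) - 3364301 = (-980 + 932*(-10648)) - 3364301 = (-980 - 9923936) - 3364301 = -9924916 - 3364301 = -13289217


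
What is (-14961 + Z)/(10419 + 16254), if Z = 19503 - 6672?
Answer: -710/8891 ≈ -0.079856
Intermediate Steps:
Z = 12831
(-14961 + Z)/(10419 + 16254) = (-14961 + 12831)/(10419 + 16254) = -2130/26673 = -2130*1/26673 = -710/8891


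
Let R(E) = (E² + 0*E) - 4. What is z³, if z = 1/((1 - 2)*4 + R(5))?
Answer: 1/4913 ≈ 0.00020354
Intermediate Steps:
R(E) = -4 + E² (R(E) = (E² + 0) - 4 = E² - 4 = -4 + E²)
z = 1/17 (z = 1/((1 - 2)*4 + (-4 + 5²)) = 1/(-1*4 + (-4 + 25)) = 1/(-4 + 21) = 1/17 ≈ 0.058824)
z³ = (1/17)³ = 1/4913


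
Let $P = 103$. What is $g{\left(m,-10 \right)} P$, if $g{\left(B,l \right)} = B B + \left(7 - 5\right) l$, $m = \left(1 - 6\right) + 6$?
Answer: $-1957$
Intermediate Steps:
$m = 1$ ($m = -5 + 6 = 1$)
$g{\left(B,l \right)} = B^{2} + 2 l$ ($g{\left(B,l \right)} = B^{2} + \left(7 - 5\right) l = B^{2} + 2 l$)
$g{\left(m,-10 \right)} P = \left(1^{2} + 2 \left(-10\right)\right) 103 = \left(1 - 20\right) 103 = \left(-19\right) 103 = -1957$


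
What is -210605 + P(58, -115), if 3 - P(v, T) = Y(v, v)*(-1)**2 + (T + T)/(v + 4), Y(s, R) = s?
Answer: -6530345/31 ≈ -2.1066e+5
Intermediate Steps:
P(v, T) = 3 - v - 2*T/(4 + v) (P(v, T) = 3 - (v*(-1)**2 + (T + T)/(v + 4)) = 3 - (v*1 + (2*T)/(4 + v)) = 3 - (v + 2*T/(4 + v)) = 3 + (-v - 2*T/(4 + v)) = 3 - v - 2*T/(4 + v))
-210605 + P(58, -115) = -210605 + (12 - 1*58 - 1*58**2 - 2*(-115))/(4 + 58) = -210605 + (12 - 58 - 1*3364 + 230)/62 = -210605 + (12 - 58 - 3364 + 230)/62 = -210605 + (1/62)*(-3180) = -210605 - 1590/31 = -6530345/31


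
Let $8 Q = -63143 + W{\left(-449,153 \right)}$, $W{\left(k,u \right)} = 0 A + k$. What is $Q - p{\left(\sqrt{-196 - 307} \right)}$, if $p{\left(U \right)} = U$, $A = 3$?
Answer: $-7949 - i \sqrt{503} \approx -7949.0 - 22.428 i$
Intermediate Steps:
$W{\left(k,u \right)} = k$ ($W{\left(k,u \right)} = 0 \cdot 3 + k = 0 + k = k$)
$Q = -7949$ ($Q = \frac{-63143 - 449}{8} = \frac{1}{8} \left(-63592\right) = -7949$)
$Q - p{\left(\sqrt{-196 - 307} \right)} = -7949 - \sqrt{-196 - 307} = -7949 - \sqrt{-503} = -7949 - i \sqrt{503}$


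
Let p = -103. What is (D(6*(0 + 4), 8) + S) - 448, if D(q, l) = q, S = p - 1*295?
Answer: -822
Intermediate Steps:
S = -398 (S = -103 - 1*295 = -103 - 295 = -398)
(D(6*(0 + 4), 8) + S) - 448 = (6*(0 + 4) - 398) - 448 = (6*4 - 398) - 448 = (24 - 398) - 448 = -374 - 448 = -822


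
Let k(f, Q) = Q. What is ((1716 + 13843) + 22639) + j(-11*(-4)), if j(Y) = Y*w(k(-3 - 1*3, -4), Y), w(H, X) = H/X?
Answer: 38194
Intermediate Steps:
j(Y) = -4 (j(Y) = Y*(-4/Y) = -4)
((1716 + 13843) + 22639) + j(-11*(-4)) = ((1716 + 13843) + 22639) - 4 = (15559 + 22639) - 4 = 38198 - 4 = 38194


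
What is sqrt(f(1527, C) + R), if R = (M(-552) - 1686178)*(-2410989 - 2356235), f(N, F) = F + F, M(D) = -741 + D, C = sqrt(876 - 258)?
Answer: sqrt(8044552250504 + 2*sqrt(618)) ≈ 2.8363e+6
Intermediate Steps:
C = sqrt(618) ≈ 24.860
f(N, F) = 2*F
R = 8044552250504 (R = ((-741 - 552) - 1686178)*(-2410989 - 2356235) = (-1293 - 1686178)*(-4767224) = -1687471*(-4767224) = 8044552250504)
sqrt(f(1527, C) + R) = sqrt(2*sqrt(618) + 8044552250504) = sqrt(8044552250504 + 2*sqrt(618))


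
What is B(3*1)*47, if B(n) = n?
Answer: 141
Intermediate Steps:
B(3*1)*47 = (3*1)*47 = 3*47 = 141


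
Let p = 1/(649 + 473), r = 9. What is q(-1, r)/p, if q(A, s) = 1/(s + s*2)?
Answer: 374/9 ≈ 41.556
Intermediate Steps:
p = 1/1122 ≈ 0.00089127
q(A, s) = 1/(3*s) (q(A, s) = 1/(s + 2*s) = 1/(3*s))
q(-1, r)/p = ((⅓)/9)/(1/1122) = ((⅓)*(⅑))*1122 = (1/27)*1122 = 374/9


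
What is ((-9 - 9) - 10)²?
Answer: 784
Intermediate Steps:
((-9 - 9) - 10)² = (-18 - 10)² = (-28)² = 784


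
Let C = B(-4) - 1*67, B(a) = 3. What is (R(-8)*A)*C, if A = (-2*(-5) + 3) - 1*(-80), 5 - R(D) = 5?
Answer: 0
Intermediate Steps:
R(D) = 0 (R(D) = 5 - 1*5 = 5 - 5 = 0)
C = -64 (C = 3 - 1*67 = 3 - 67 = -64)
A = 93 (A = (10 + 3) + 80 = 13 + 80 = 93)
(R(-8)*A)*C = (0*93)*(-64) = 0*(-64) = 0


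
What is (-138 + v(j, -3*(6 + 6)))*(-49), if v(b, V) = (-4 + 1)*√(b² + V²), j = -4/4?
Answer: 6762 + 147*√1297 ≈ 12056.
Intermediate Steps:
j = -1 (j = -4*¼ = -1)
v(b, V) = -3*√(V² + b²)
(-138 + v(j, -3*(6 + 6)))*(-49) = (-138 - 3*√((-3*(6 + 6))² + (-1)²))*(-49) = (-138 - 3*√((-3*12)² + 1))*(-49) = (-138 - 3*√((-36)² + 1))*(-49) = (-138 - 3*√(1296 + 1))*(-49) = (-138 - 3*√1297)*(-49) = 6762 + 147*√1297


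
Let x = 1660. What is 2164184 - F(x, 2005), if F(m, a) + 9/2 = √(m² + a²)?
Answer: 4328377/2 - 25*√10841 ≈ 2.1616e+6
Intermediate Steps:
F(m, a) = -9/2 + √(a² + m²) (F(m, a) = -9/2 + √(m² + a²) = -9/2 + √(a² + m²))
2164184 - F(x, 2005) = 2164184 - (-9/2 + √(2005² + 1660²)) = 2164184 - (-9/2 + √(4020025 + 2755600)) = 2164184 - (-9/2 + √6775625) = 2164184 - (-9/2 + 25*√10841) = 2164184 + (9/2 - 25*√10841) = 4328377/2 - 25*√10841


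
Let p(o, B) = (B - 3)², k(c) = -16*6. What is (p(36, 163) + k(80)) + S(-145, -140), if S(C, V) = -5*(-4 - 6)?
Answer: 25554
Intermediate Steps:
S(C, V) = 50 (S(C, V) = -5*(-10) = 50)
k(c) = -96
p(o, B) = (-3 + B)²
(p(36, 163) + k(80)) + S(-145, -140) = ((-3 + 163)² - 96) + 50 = (160² - 96) + 50 = (25600 - 96) + 50 = 25504 + 50 = 25554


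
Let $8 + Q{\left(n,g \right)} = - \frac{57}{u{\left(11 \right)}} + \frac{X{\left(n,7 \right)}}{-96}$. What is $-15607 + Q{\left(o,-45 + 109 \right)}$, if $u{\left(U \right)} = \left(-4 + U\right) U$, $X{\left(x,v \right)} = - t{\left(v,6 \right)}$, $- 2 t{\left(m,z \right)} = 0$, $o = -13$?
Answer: $- \frac{1202412}{77} \approx -15616.0$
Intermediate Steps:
$t{\left(m,z \right)} = 0$ ($t{\left(m,z \right)} = \left(- \frac{1}{2}\right) 0 = 0$)
$X{\left(x,v \right)} = 0$ ($X{\left(x,v \right)} = \left(-1\right) 0 = 0$)
$u{\left(U \right)} = U \left(-4 + U\right)$
$Q{\left(n,g \right)} = - \frac{673}{77}$ ($Q{\left(n,g \right)} = -8 + \left(- \frac{57}{11 \left(-4 + 11\right)} + \frac{0}{-96}\right) = -8 + \left(- \frac{57}{11 \cdot 7} + 0 \left(- \frac{1}{96}\right)\right) = -8 + \left(- \frac{57}{77} + 0\right) = -8 - \frac{57}{77} = - \frac{673}{77}$)
$-15607 + Q{\left(o,-45 + 109 \right)} = -15607 - \frac{673}{77} = - \frac{1202412}{77}$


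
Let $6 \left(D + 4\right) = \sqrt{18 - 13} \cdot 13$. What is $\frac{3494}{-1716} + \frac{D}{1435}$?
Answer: $- \frac{2510377}{1231230} + \frac{13 \sqrt{5}}{8610} \approx -2.0355$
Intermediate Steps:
$D = -4 + \frac{13 \sqrt{5}}{6}$ ($D = -4 + \frac{\sqrt{18 - 13} \cdot 13}{6} = -4 + \frac{\sqrt{5} \cdot 13}{6} = -4 + \frac{13 \sqrt{5}}{6} \approx 0.84481$)
$\frac{3494}{-1716} + \frac{D}{1435} = \frac{3494}{-1716} + \frac{-4 + \frac{13 \sqrt{5}}{6}}{1435} = 3494 \left(- \frac{1}{1716}\right) + \left(-4 + \frac{13 \sqrt{5}}{6}\right) \frac{1}{1435} = - \frac{1747}{858} - \left(\frac{4}{1435} - \frac{13 \sqrt{5}}{8610}\right) = - \frac{2510377}{1231230} + \frac{13 \sqrt{5}}{8610}$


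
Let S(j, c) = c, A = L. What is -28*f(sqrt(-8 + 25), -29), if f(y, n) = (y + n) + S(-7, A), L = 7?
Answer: 616 - 28*sqrt(17) ≈ 500.55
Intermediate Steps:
A = 7
f(y, n) = 7 + n + y (f(y, n) = (y + n) + 7 = (n + y) + 7 = 7 + n + y)
-28*f(sqrt(-8 + 25), -29) = -28*(7 - 29 + sqrt(-8 + 25)) = -28*(7 - 29 + sqrt(17)) = -28*(-22 + sqrt(17)) = 616 - 28*sqrt(17)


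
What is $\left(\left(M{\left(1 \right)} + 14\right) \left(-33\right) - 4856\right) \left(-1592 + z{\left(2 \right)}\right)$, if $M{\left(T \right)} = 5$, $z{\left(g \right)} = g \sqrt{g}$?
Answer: $8728936 - 10966 \sqrt{2} \approx 8.7134 \cdot 10^{6}$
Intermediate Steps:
$z{\left(g \right)} = g^{\frac{3}{2}}$
$\left(\left(M{\left(1 \right)} + 14\right) \left(-33\right) - 4856\right) \left(-1592 + z{\left(2 \right)}\right) = \left(\left(5 + 14\right) \left(-33\right) - 4856\right) \left(-1592 + 2^{\frac{3}{2}}\right) = \left(19 \left(-33\right) - 4856\right) \left(-1592 + 2 \sqrt{2}\right) = \left(-627 - 4856\right) \left(-1592 + 2 \sqrt{2}\right) = - 5483 \left(-1592 + 2 \sqrt{2}\right) = 8728936 - 10966 \sqrt{2}$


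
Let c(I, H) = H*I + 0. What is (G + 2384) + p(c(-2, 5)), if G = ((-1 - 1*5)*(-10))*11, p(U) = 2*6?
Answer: 3056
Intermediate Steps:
c(I, H) = H*I
p(U) = 12
G = 660 (G = ((-1 - 5)*(-10))*11 = -6*(-10)*11 = 60*11 = 660)
(G + 2384) + p(c(-2, 5)) = (660 + 2384) + 12 = 3044 + 12 = 3056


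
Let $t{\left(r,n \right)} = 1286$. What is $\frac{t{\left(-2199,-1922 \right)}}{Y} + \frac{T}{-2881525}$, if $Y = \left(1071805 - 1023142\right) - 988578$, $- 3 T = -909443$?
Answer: $- \frac{57727736053}{541677714075} \approx -0.10657$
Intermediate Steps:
$T = \frac{909443}{3}$ ($T = \left(- \frac{1}{3}\right) \left(-909443\right) = \frac{909443}{3} \approx 3.0315 \cdot 10^{5}$)
$Y = -939915$ ($Y = 48663 - 988578 = -939915$)
$\frac{t{\left(-2199,-1922 \right)}}{Y} + \frac{T}{-2881525} = \frac{1286}{-939915} + \frac{909443}{3 \left(-2881525\right)} = 1286 \left(- \frac{1}{939915}\right) + \frac{909443}{3} \left(- \frac{1}{2881525}\right) = - \frac{1286}{939915} - \frac{909443}{8644575} = - \frac{57727736053}{541677714075}$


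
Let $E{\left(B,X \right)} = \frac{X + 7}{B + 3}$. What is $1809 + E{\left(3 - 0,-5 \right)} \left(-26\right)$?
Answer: $\frac{5401}{3} \approx 1800.3$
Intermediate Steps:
$E{\left(B,X \right)} = \frac{7 + X}{3 + B}$
$1809 + E{\left(3 - 0,-5 \right)} \left(-26\right) = 1809 + \frac{7 - 5}{3 + \left(3 - 0\right)} \left(-26\right) = 1809 + \frac{1}{3 + \left(3 + 0\right)} 2 \left(-26\right) = 1809 + \frac{1}{3 + 3} \cdot 2 \left(-26\right) = 1809 + \frac{1}{6} \cdot 2 \left(-26\right) = 1809 + \frac{1}{3} \left(-26\right) = 1809 - \frac{26}{3} = \frac{5401}{3}$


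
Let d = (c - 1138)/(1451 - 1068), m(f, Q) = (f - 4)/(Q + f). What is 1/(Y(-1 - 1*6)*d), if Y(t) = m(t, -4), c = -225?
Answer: -383/1363 ≈ -0.28100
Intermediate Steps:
m(f, Q) = (-4 + f)/(Q + f)
Y(t) = 1 (Y(t) = (-4 + t)/(-4 + t) = 1)
d = -1363/383 (d = (-225 - 1138)/(1451 - 1068) = -1363/383 ≈ -3.5587)
1/(Y(-1 - 1*6)*d) = 1/(1*(-1363/383)) = 1/(-1363/383) = -383/1363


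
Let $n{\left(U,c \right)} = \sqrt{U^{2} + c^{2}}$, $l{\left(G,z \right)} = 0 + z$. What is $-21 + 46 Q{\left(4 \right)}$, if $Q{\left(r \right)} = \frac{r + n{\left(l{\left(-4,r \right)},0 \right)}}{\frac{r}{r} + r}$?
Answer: $\frac{263}{5} \approx 52.6$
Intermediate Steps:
$l{\left(G,z \right)} = z$
$Q{\left(r \right)} = \frac{r + \sqrt{r^{2}}}{1 + r}$ ($Q{\left(r \right)} = \frac{r + \sqrt{r^{2} + 0^{2}}}{\frac{r}{r} + r} = \frac{r + \sqrt{r^{2} + 0}}{1 + r} = \frac{r + \sqrt{r^{2}}}{1 + r}$)
$-21 + 46 Q{\left(4 \right)} = -21 + 46 \frac{4 + \sqrt{4^{2}}}{1 + 4} = -21 + 46 \frac{4 + \sqrt{16}}{5} = -21 + 46 \frac{4 + 4}{5} = -21 + 46 \cdot \frac{1}{5} \cdot 8 = -21 + 46 \cdot \frac{8}{5} = -21 + \frac{368}{5} = \frac{263}{5}$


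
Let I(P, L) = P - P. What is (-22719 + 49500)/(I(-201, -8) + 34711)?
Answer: 26781/34711 ≈ 0.77154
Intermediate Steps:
I(P, L) = 0
(-22719 + 49500)/(I(-201, -8) + 34711) = (-22719 + 49500)/(0 + 34711) = 26781/34711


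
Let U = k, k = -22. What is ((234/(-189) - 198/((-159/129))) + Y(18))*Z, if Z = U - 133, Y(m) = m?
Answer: -30604750/1113 ≈ -27498.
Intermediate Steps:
U = -22
Z = -155 (Z = -22 - 133 = -155)
((234/(-189) - 198/((-159/129))) + Y(18))*Z = ((234/(-189) - 198/((-159/129))) + 18)*(-155) = ((234*(-1/189) - 198/((-159*1/129))) + 18)*(-155) = ((-26/21 - 198/(-53/43)) + 18)*(-155) = ((-26/21 - 198*(-43/53)) + 18)*(-155) = ((-26/21 + 8514/53) + 18)*(-155) = (177416/1113 + 18)*(-155) = (197450/1113)*(-155) = -30604750/1113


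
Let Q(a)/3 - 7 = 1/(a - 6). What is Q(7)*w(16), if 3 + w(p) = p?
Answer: 312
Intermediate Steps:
Q(a) = 21 + 3/(-6 + a) (Q(a) = 21 + 3/(a - 6) = 21 + 3/(-6 + a))
w(p) = -3 + p
Q(7)*w(16) = (3*(-41 + 7*7)/(-6 + 7))*(-3 + 16) = (3*(-41 + 49)/1)*13 = (3*1*8)*13 = 24*13 = 312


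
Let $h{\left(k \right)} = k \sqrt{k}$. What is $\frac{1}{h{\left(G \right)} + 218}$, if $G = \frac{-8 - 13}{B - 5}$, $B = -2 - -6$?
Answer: $\frac{218}{38263} - \frac{21 \sqrt{21}}{38263} \approx 0.0031823$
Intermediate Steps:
$B = 4$ ($B = -2 + 6 = 4$)
$G = 21$ ($G = \frac{-8 - 13}{4 - 5} = - \frac{21}{-1} = \left(-21\right) \left(-1\right) = 21$)
$h{\left(k \right)} = k^{\frac{3}{2}}$
$\frac{1}{h{\left(G \right)} + 218} = \frac{1}{21^{\frac{3}{2}} + 218} = \frac{1}{21 \sqrt{21} + 218} = \frac{1}{218 + 21 \sqrt{21}}$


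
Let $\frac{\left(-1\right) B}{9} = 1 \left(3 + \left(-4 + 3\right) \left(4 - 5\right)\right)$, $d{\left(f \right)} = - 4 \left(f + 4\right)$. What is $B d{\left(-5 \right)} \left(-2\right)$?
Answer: $288$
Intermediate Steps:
$d{\left(f \right)} = -16 - 4 f$ ($d{\left(f \right)} = - 4 \left(4 + f\right) = -16 - 4 f$)
$B = -36$ ($B = - 9 \cdot 1 \left(3 + \left(-4 + 3\right) \left(4 - 5\right)\right) = - 9 \cdot 1 \left(3 - -1\right) = - 9 \cdot 1 \left(3 + 1\right) = - 9 \cdot 1 \cdot 4 = \left(-9\right) 4 = -36$)
$B d{\left(-5 \right)} \left(-2\right) = - 36 \left(-16 - -20\right) \left(-2\right) = - 36 \left(-16 + 20\right) \left(-2\right) = \left(-36\right) 4 \left(-2\right) = \left(-144\right) \left(-2\right) = 288$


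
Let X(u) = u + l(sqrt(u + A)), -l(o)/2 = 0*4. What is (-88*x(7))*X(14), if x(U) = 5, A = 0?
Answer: -6160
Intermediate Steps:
l(o) = 0 (l(o) = -0*4 = -2*0 = 0)
X(u) = u (X(u) = u + 0 = u)
(-88*x(7))*X(14) = -88*5*14 = -440*14 = -6160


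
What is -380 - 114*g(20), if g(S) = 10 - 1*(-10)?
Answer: -2660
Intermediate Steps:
g(S) = 20 (g(S) = 10 + 10 = 20)
-380 - 114*g(20) = -380 - 114*20 = -380 - 2280 = -2660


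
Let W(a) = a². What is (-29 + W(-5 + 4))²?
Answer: 784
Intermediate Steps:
(-29 + W(-5 + 4))² = (-29 + (-5 + 4)²)² = (-29 + (-1)²)² = (-29 + 1)² = (-28)² = 784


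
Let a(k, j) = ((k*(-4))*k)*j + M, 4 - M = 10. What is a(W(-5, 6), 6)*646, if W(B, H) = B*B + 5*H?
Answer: -46903476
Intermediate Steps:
M = -6 (M = 4 - 1*10 = 4 - 10 = -6)
W(B, H) = B² + 5*H
a(k, j) = -6 - 4*j*k² (a(k, j) = ((k*(-4))*k)*j - 6 = ((-4*k)*k)*j - 6 = (-4*k²)*j - 6 = -4*j*k² - 6 = -6 - 4*j*k²)
a(W(-5, 6), 6)*646 = (-6 - 4*6*((-5)² + 5*6)²)*646 = (-6 - 4*6*(25 + 30)²)*646 = (-6 - 4*6*55²)*646 = (-6 - 4*6*3025)*646 = (-6 - 72600)*646 = -72606*646 = -46903476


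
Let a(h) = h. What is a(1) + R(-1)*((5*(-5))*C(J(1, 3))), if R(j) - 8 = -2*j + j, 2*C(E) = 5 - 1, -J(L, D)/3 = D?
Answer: -449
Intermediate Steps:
J(L, D) = -3*D
C(E) = 2 (C(E) = (5 - 1)/2 = (1/2)*4 = 2)
R(j) = 8 - j (R(j) = 8 + (-2*j + j) = 8 - j)
a(1) + R(-1)*((5*(-5))*C(J(1, 3))) = 1 + (8 - 1*(-1))*((5*(-5))*2) = 1 + (8 + 1)*(-25*2) = 1 + 9*(-50) = 1 - 450 = -449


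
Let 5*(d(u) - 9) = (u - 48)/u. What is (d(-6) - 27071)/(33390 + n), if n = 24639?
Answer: -135301/290145 ≈ -0.46632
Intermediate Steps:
d(u) = 9 + (-48 + u)/(5*u) (d(u) = 9 + ((u - 48)/u)/5 = 9 + ((-48 + u)/u)/5 = 9 + (-48 + u)/(5*u))
(d(-6) - 27071)/(33390 + n) = ((⅖)*(-24 + 23*(-6))/(-6) - 27071)/(33390 + 24639) = ((⅖)*(-⅙)*(-24 - 138) - 27071)/58029 = ((⅖)*(-⅙)*(-162) - 27071)*(1/58029) = (54/5 - 27071)*(1/58029) = -135301/5*1/58029 = -135301/290145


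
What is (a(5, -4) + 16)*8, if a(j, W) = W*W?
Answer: 256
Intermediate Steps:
a(j, W) = W²
(a(5, -4) + 16)*8 = ((-4)² + 16)*8 = (16 + 16)*8 = 32*8 = 256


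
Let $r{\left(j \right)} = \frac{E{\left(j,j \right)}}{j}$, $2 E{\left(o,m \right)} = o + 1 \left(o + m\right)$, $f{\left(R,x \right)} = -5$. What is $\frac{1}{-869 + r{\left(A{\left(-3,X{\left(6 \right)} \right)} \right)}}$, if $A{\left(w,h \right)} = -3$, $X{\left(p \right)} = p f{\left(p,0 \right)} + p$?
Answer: $- \frac{2}{1735} \approx -0.0011527$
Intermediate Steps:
$X{\left(p \right)} = - 4 p$ ($X{\left(p \right)} = p \left(-5\right) + p = - 5 p + p = - 4 p$)
$E{\left(o,m \right)} = o + \frac{m}{2}$ ($E{\left(o,m \right)} = \frac{o + 1 \left(o + m\right)}{2} = \frac{o + 1 \left(m + o\right)}{2} = \frac{o + \left(m + o\right)}{2} = \frac{m + 2 o}{2} = o + \frac{m}{2}$)
$r{\left(j \right)} = \frac{3}{2}$ ($r{\left(j \right)} = \frac{j + \frac{j}{2}}{j} = \frac{\frac{3}{2} j}{j} = \frac{3}{2}$)
$\frac{1}{-869 + r{\left(A{\left(-3,X{\left(6 \right)} \right)} \right)}} = \frac{1}{-869 + \frac{3}{2}} = \frac{1}{- \frac{1735}{2}} = - \frac{2}{1735}$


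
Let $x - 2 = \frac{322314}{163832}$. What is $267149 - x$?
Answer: $\frac{21883452495}{81916} \approx 2.6715 \cdot 10^{5}$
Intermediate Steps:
$x = \frac{324989}{81916}$ ($x = 2 + \frac{322314}{163832} = 2 + 322314 \cdot \frac{1}{163832} = 2 + \frac{161157}{81916} = \frac{324989}{81916} \approx 3.9673$)
$267149 - x = 267149 - \frac{324989}{81916} = \frac{21883452495}{81916}$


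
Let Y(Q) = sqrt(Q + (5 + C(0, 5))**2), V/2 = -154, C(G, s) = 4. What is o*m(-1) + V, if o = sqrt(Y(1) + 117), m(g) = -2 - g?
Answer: -308 - sqrt(117 + sqrt(82)) ≈ -319.23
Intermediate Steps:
V = -308 (V = 2*(-154) = -308)
Y(Q) = sqrt(81 + Q) (Y(Q) = sqrt(Q + (5 + 4)**2) = sqrt(Q + 9**2) = sqrt(Q + 81) = sqrt(81 + Q))
o = sqrt(117 + sqrt(82)) (o = sqrt(sqrt(81 + 1) + 117) = sqrt(sqrt(82) + 117) = sqrt(117 + sqrt(82)) ≈ 11.227)
o*m(-1) + V = sqrt(117 + sqrt(82))*(-2 - 1*(-1)) - 308 = sqrt(117 + sqrt(82))*(-2 + 1) - 308 = sqrt(117 + sqrt(82))*(-1) - 308 = -sqrt(117 + sqrt(82)) - 308 = -308 - sqrt(117 + sqrt(82))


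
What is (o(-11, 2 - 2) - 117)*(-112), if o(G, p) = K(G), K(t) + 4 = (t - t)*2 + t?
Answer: 14784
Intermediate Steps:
K(t) = -4 + t (K(t) = -4 + ((t - t)*2 + t) = -4 + (0*2 + t) = -4 + (0 + t) = -4 + t)
o(G, p) = -4 + G
(o(-11, 2 - 2) - 117)*(-112) = ((-4 - 11) - 117)*(-112) = (-15 - 117)*(-112) = -132*(-112) = 14784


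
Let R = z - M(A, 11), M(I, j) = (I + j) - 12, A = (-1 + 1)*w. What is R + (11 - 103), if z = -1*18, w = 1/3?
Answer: -109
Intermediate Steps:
w = ⅓ ≈ 0.33333
A = 0 (A = (-1 + 1)*(⅓) = 0*(⅓) = 0)
M(I, j) = -12 + I + j
z = -18
R = -17 (R = -18 - (-12 + 0 + 11) = -18 - 1*(-1) = -18 + 1 = -17)
R + (11 - 103) = -17 + (11 - 103) = -17 - 92 = -109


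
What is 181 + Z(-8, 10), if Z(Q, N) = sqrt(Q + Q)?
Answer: 181 + 4*I ≈ 181.0 + 4.0*I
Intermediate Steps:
Z(Q, N) = sqrt(2)*sqrt(Q) (Z(Q, N) = sqrt(2*Q) = sqrt(2)*sqrt(Q))
181 + Z(-8, 10) = 181 + sqrt(2)*sqrt(-8) = 181 + sqrt(2)*(2*I*sqrt(2)) = 181 + 4*I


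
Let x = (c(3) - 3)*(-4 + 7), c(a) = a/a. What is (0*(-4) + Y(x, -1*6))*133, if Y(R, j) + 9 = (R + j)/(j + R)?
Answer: -1064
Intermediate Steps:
c(a) = 1
x = -6 (x = (1 - 3)*(-4 + 7) = -2*3 = -6)
Y(R, j) = -8 (Y(R, j) = -9 + (R + j)/(j + R) = -9 + (R + j)/(R + j) = -9 + 1 = -8)
(0*(-4) + Y(x, -1*6))*133 = (0*(-4) - 8)*133 = (0 - 8)*133 = -8*133 = -1064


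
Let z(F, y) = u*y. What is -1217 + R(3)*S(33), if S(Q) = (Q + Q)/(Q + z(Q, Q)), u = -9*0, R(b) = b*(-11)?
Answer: -1283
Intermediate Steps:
R(b) = -11*b
u = 0 (u = -3*0 = 0)
z(F, y) = 0 (z(F, y) = 0*y = 0)
S(Q) = 2 (S(Q) = (Q + Q)/(Q + 0) = (2*Q)/Q = 2)
-1217 + R(3)*S(33) = -1217 - 11*3*2 = -1217 - 33*2 = -1217 - 66 = -1283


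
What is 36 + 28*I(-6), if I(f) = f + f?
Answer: -300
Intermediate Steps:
I(f) = 2*f
36 + 28*I(-6) = 36 + 28*(2*(-6)) = 36 + 28*(-12) = 36 - 336 = -300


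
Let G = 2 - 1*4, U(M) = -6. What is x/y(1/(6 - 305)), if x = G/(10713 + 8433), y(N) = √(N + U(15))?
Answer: I*√536705/17183535 ≈ 4.2634e-5*I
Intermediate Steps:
G = -2 (G = 2 - 4 = -2)
y(N) = √(-6 + N) (y(N) = √(N - 6) = √(-6 + N))
x = -1/9573 (x = -2/(10713 + 8433) = -2/19146 = (1/19146)*(-2) = -1/9573 ≈ -0.00010446)
x/y(1/(6 - 305)) = -1/(9573*√(-6 + 1/(6 - 305))) = -1/(9573*√(-6 + 1/(-299))) = -1/(9573*√(-6 - 1/299)) = -(-I*√536705/1795)/9573 = -(-1)*I*√536705/17183535 = I*√536705/17183535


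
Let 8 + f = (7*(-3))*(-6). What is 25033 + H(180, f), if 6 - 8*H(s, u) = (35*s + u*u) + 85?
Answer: 179961/8 ≈ 22495.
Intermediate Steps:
f = 118 (f = -8 + (7*(-3))*(-6) = -8 - 21*(-6) = -8 + 126 = 118)
H(s, u) = -79/8 - 35*s/8 - u²/8 (H(s, u) = ¾ - ((35*s + u*u) + 85)/8 = ¾ - ((35*s + u²) + 85)/8 = ¾ - ((u² + 35*s) + 85)/8 = ¾ - (85 + u² + 35*s)/8 = ¾ + (-85/8 - 35*s/8 - u²/8) = -79/8 - 35*s/8 - u²/8)
25033 + H(180, f) = 25033 + (-79/8 - 35/8*180 - ⅛*118²) = 25033 + (-79/8 - 1575/2 - ⅛*13924) = 25033 + (-79/8 - 1575/2 - 3481/2) = 25033 - 20303/8 = 179961/8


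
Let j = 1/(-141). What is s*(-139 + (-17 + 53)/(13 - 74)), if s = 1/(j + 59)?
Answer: -1200615/507398 ≈ -2.3662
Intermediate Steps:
j = -1/141 ≈ -0.0070922
s = 141/8318 (s = 1/(-1/141 + 59) = 1/(8318/141) = 141/8318 ≈ 0.016951)
s*(-139 + (-17 + 53)/(13 - 74)) = 141*(-139 + (-17 + 53)/(13 - 74))/8318 = 141*(-139 + 36/(-61))/8318 = 141*(-139 + 36*(-1/61))/8318 = 141*(-139 - 36/61)/8318 = (141/8318)*(-8515/61) = -1200615/507398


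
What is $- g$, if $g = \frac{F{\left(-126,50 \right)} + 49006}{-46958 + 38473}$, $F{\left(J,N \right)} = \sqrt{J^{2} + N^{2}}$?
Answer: $\frac{49006}{8485} + \frac{2 \sqrt{4594}}{8485} \approx 5.7916$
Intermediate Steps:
$g = - \frac{49006}{8485} - \frac{2 \sqrt{4594}}{8485}$ ($g = \frac{\sqrt{\left(-126\right)^{2} + 50^{2}} + 49006}{-46958 + 38473} = \frac{\sqrt{15876 + 2500} + 49006}{-8485} = \left(\sqrt{18376} + 49006\right) \left(- \frac{1}{8485}\right) = \left(2 \sqrt{4594} + 49006\right) \left(- \frac{1}{8485}\right) = \left(49006 + 2 \sqrt{4594}\right) \left(- \frac{1}{8485}\right) = - \frac{49006}{8485} - \frac{2 \sqrt{4594}}{8485} \approx -5.7916$)
$- g = - (- \frac{49006}{8485} - \frac{2 \sqrt{4594}}{8485}) = \frac{49006}{8485} + \frac{2 \sqrt{4594}}{8485}$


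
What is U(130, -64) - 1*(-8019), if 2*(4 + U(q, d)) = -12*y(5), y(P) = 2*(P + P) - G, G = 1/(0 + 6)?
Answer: 7896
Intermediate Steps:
G = ⅙ (G = 1/6 = ⅙ ≈ 0.16667)
y(P) = -⅙ + 4*P (y(P) = 2*(P + P) - 1*⅙ = 2*(2*P) - ⅙ = 4*P - ⅙ = -⅙ + 4*P)
U(q, d) = -123 (U(q, d) = -4 + (-12*(-⅙ + 4*5))/2 = -4 + (-12*(-⅙ + 20))/2 = -4 + (-12*119/6)/2 = -4 + (½)*(-238) = -4 - 119 = -123)
U(130, -64) - 1*(-8019) = -123 - 1*(-8019) = -123 + 8019 = 7896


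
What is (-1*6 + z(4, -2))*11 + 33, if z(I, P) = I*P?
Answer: -121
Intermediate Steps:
(-1*6 + z(4, -2))*11 + 33 = (-1*6 + 4*(-2))*11 + 33 = (-6 - 8)*11 + 33 = -14*11 + 33 = -154 + 33 = -121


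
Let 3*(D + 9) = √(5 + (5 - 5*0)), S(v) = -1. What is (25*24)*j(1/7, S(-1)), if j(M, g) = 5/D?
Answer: -243000/719 - 9000*√10/719 ≈ -377.55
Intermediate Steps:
D = -9 + √10/3 (D = -9 + √(5 + (5 - 5*0))/3 = -9 + √(5 + (5 - 1*0))/3 = -9 + √(5 + (5 + 0))/3 = -9 + √(5 + 5)/3 = -9 + √10/3 ≈ -7.9459)
j(M, g) = 5/(-9 + √10/3)
(25*24)*j(1/7, S(-1)) = (25*24)*(-405/719 - 15*√10/719) = 600*(-405/719 - 15*√10/719) = -243000/719 - 9000*√10/719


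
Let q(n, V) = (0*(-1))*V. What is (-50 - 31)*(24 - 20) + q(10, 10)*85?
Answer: -324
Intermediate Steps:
q(n, V) = 0 (q(n, V) = 0*V = 0)
(-50 - 31)*(24 - 20) + q(10, 10)*85 = (-50 - 31)*(24 - 20) + 0*85 = -81*4 + 0 = -324 + 0 = -324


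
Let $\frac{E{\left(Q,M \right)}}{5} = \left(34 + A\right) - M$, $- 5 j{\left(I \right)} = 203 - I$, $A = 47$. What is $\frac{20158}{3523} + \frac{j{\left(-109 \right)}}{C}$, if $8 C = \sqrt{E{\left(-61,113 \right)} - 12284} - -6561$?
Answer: $\frac{1427413230154}{252829063825} + \frac{1664 i \sqrt{3111}}{71765275} \approx 5.6458 + 0.0012933 i$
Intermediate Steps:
$j{\left(I \right)} = - \frac{203}{5} + \frac{I}{5}$ ($j{\left(I \right)} = - \frac{203 - I}{5} = - \frac{203}{5} + \frac{I}{5}$)
$E{\left(Q,M \right)} = 405 - 5 M$ ($E{\left(Q,M \right)} = 5 \left(\left(34 + 47\right) - M\right) = 5 \left(81 - M\right) = 405 - 5 M$)
$C = \frac{6561}{8} + \frac{i \sqrt{3111}}{4}$ ($C = \frac{\sqrt{\left(405 - 565\right) - 12284} - -6561}{8} = \frac{\sqrt{\left(405 - 565\right) - 12284} + 6561}{8} = \frac{\sqrt{-160 - 12284} + 6561}{8} = \frac{\sqrt{-12444} + 6561}{8} = \frac{2 i \sqrt{3111} + 6561}{8} = \frac{6561 + 2 i \sqrt{3111}}{8} = \frac{6561}{8} + \frac{i \sqrt{3111}}{4} \approx 820.13 + 13.944 i$)
$\frac{20158}{3523} + \frac{j{\left(-109 \right)}}{C} = \frac{20158}{3523} + \frac{- \frac{203}{5} + \frac{1}{5} \left(-109\right)}{\frac{6561}{8} + \frac{i \sqrt{3111}}{4}} = 20158 \cdot \frac{1}{3523} + \frac{- \frac{203}{5} - \frac{109}{5}}{\frac{6561}{8} + \frac{i \sqrt{3111}}{4}} = \frac{20158}{3523} - \frac{312}{5 \left(\frac{6561}{8} + \frac{i \sqrt{3111}}{4}\right)}$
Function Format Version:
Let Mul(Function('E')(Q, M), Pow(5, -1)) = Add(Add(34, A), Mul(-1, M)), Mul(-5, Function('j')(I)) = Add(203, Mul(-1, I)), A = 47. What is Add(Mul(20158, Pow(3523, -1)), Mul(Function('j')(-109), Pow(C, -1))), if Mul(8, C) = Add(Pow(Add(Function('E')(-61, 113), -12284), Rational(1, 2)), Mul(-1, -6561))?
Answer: Add(Rational(1427413230154, 252829063825), Mul(Rational(1664, 71765275), I, Pow(3111, Rational(1, 2)))) ≈ Add(5.6458, Mul(0.0012933, I))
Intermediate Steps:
Function('j')(I) = Add(Rational(-203, 5), Mul(Rational(1, 5), I)) (Function('j')(I) = Mul(Rational(-1, 5), Add(203, Mul(-1, I))) = Add(Rational(-203, 5), Mul(Rational(1, 5), I)))
Function('E')(Q, M) = Add(405, Mul(-5, M)) (Function('E')(Q, M) = Mul(5, Add(Add(34, 47), Mul(-1, M))) = Mul(5, Add(81, Mul(-1, M))) = Add(405, Mul(-5, M)))
C = Add(Rational(6561, 8), Mul(Rational(1, 4), I, Pow(3111, Rational(1, 2)))) (C = Mul(Rational(1, 8), Add(Pow(Add(Add(405, Mul(-5, 113)), -12284), Rational(1, 2)), Mul(-1, -6561))) = Mul(Rational(1, 8), Add(Pow(Add(Add(405, -565), -12284), Rational(1, 2)), 6561)) = Mul(Rational(1, 8), Add(Pow(Add(-160, -12284), Rational(1, 2)), 6561)) = Mul(Rational(1, 8), Add(Pow(-12444, Rational(1, 2)), 6561)) = Mul(Rational(1, 8), Add(Mul(2, I, Pow(3111, Rational(1, 2))), 6561)) = Mul(Rational(1, 8), Add(6561, Mul(2, I, Pow(3111, Rational(1, 2))))) = Add(Rational(6561, 8), Mul(Rational(1, 4), I, Pow(3111, Rational(1, 2)))) ≈ Add(820.13, Mul(13.944, I)))
Add(Mul(20158, Pow(3523, -1)), Mul(Function('j')(-109), Pow(C, -1))) = Add(Mul(20158, Pow(3523, -1)), Mul(Add(Rational(-203, 5), Mul(Rational(1, 5), -109)), Pow(Add(Rational(6561, 8), Mul(Rational(1, 4), I, Pow(3111, Rational(1, 2)))), -1))) = Add(Mul(20158, Rational(1, 3523)), Mul(Add(Rational(-203, 5), Rational(-109, 5)), Pow(Add(Rational(6561, 8), Mul(Rational(1, 4), I, Pow(3111, Rational(1, 2)))), -1))) = Add(Rational(20158, 3523), Mul(Rational(-312, 5), Pow(Add(Rational(6561, 8), Mul(Rational(1, 4), I, Pow(3111, Rational(1, 2)))), -1)))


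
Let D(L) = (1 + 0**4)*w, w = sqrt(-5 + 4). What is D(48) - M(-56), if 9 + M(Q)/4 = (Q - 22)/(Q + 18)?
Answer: 528/19 + I ≈ 27.789 + 1.0*I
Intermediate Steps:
w = I (w = sqrt(-1) = I ≈ 1.0*I)
D(L) = I (D(L) = (1 + 0**4)*I = (1 + 0)*I = 1*I = I)
M(Q) = -36 + 4*(-22 + Q)/(18 + Q) (M(Q) = -36 + 4*((Q - 22)/(Q + 18)) = -36 + 4*((-22 + Q)/(18 + Q)) = -36 + 4*(-22 + Q)/(18 + Q))
D(48) - M(-56) = I - 32*(-23 - 1*(-56))/(18 - 56) = I - 32*(-23 + 56)/(-38) = I - 32*(-1)*33/38 = I - 1*(-528/19) = I + 528/19 = 528/19 + I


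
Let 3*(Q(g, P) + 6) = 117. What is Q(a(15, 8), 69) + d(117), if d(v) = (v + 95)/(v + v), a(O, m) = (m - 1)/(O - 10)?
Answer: 3967/117 ≈ 33.906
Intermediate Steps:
a(O, m) = (-1 + m)/(-10 + O)
Q(g, P) = 33 (Q(g, P) = -6 + (1/3)*117 = -6 + 39 = 33)
d(v) = (95 + v)/(2*v) (d(v) = (95 + v)/((2*v)) = (95 + v)*(1/(2*v)) = (95 + v)/(2*v))
Q(a(15, 8), 69) + d(117) = 33 + (1/2)*(95 + 117)/117 = 33 + (1/2)*(1/117)*212 = 33 + 106/117 = 3967/117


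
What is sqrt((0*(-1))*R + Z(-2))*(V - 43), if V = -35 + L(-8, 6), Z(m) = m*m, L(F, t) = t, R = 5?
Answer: -144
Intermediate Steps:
Z(m) = m**2
V = -29 (V = -35 + 6 = -29)
sqrt((0*(-1))*R + Z(-2))*(V - 43) = sqrt((0*(-1))*5 + (-2)**2)*(-29 - 43) = sqrt(0*5 + 4)*(-72) = sqrt(0 + 4)*(-72) = sqrt(4)*(-72) = 2*(-72) = -144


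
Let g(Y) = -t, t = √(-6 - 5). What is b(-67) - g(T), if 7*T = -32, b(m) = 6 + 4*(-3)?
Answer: -6 + I*√11 ≈ -6.0 + 3.3166*I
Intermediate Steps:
t = I*√11 (t = √(-11) = I*√11 ≈ 3.3166*I)
b(m) = -6 (b(m) = 6 - 12 = -6)
T = -32/7 (T = (⅐)*(-32) = -32/7 ≈ -4.5714)
g(Y) = -I*√11
b(-67) - g(T) = -6 - (-1)*I*√11 = -6 + I*√11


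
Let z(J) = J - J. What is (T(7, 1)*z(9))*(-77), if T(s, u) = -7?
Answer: 0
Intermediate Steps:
z(J) = 0
(T(7, 1)*z(9))*(-77) = -7*0*(-77) = 0*(-77) = 0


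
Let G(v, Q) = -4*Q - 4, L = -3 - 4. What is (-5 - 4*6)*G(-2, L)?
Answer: -696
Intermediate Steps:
L = -7
G(v, Q) = -4 - 4*Q
(-5 - 4*6)*G(-2, L) = (-5 - 4*6)*(-4 - 4*(-7)) = (-5 - 24)*(-4 + 28) = -29*24 = -696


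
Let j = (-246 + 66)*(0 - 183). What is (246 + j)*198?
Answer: 6570828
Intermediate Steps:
j = 32940 (j = -180*(-183) = 32940)
(246 + j)*198 = (246 + 32940)*198 = 33186*198 = 6570828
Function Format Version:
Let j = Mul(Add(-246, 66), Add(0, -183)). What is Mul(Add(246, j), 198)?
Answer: 6570828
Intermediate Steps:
j = 32940 (j = Mul(-180, -183) = 32940)
Mul(Add(246, j), 198) = Mul(Add(246, 32940), 198) = Mul(33186, 198) = 6570828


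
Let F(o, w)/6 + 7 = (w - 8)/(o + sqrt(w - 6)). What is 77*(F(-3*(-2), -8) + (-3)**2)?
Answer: 231*(-11*sqrt(14) + 98*I)/(sqrt(14) - 6*I) ≈ -3428.0 + 553.17*I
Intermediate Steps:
F(o, w) = -42 + 6*(-8 + w)/(o + sqrt(-6 + w)) (F(o, w) = -42 + 6*((w - 8)/(o + sqrt(w - 6))) = -42 + 6*((-8 + w)/(o + sqrt(-6 + w))) = -42 + 6*(-8 + w)/(o + sqrt(-6 + w)))
77*(F(-3*(-2), -8) + (-3)**2) = 77*(6*(-8 - 8 - (-21)*(-2) - 7*sqrt(-6 - 8))/(-3*(-2) + sqrt(-6 - 8)) + (-3)**2) = 77*(6*(-8 - 8 - 7*6 - 7*I*sqrt(14))/(6 + sqrt(-14)) + 9) = 77*(6*(-8 - 8 - 42 - 7*I*sqrt(14))/(6 + I*sqrt(14)) + 9) = 77*(6*(-58 - 7*I*sqrt(14))/(6 + I*sqrt(14)) + 9) = 77*(9 + 6*(-58 - 7*I*sqrt(14))/(6 + I*sqrt(14))) = 693 + 462*(-58 - 7*I*sqrt(14))/(6 + I*sqrt(14))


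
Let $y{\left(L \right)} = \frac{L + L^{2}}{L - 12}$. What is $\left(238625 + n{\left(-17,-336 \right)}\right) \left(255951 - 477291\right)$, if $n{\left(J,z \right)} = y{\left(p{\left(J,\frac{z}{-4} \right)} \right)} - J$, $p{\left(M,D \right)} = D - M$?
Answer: $- \frac{4703351049600}{89} \approx -5.2847 \cdot 10^{10}$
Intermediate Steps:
$y{\left(L \right)} = \frac{L + L^{2}}{-12 + L}$
$n{\left(J,z \right)} = - J + \frac{\left(- J - \frac{z}{4}\right) \left(1 - J - \frac{z}{4}\right)}{-12 - J - \frac{z}{4}}$ ($n{\left(J,z \right)} = \frac{\left(\frac{z}{-4} - J\right) \left(1 - \left(J - \frac{z}{-4}\right)\right)}{-12 - \left(J - \frac{z}{-4}\right)} - J = \frac{\left(z \left(- \frac{1}{4}\right) - J\right) \left(1 - \left(J - z \left(- \frac{1}{4}\right)\right)\right)}{-12 - \left(J - z \left(- \frac{1}{4}\right)\right)} - J = \frac{\left(- \frac{z}{4} - J\right) \left(1 - \left(J + \frac{z}{4}\right)\right)}{-12 - \left(J + \frac{z}{4}\right)} - J = \frac{\left(- J - \frac{z}{4}\right) \left(1 - \left(J + \frac{z}{4}\right)\right)}{-12 - \left(J + \frac{z}{4}\right)} - J = \frac{\left(- J - \frac{z}{4}\right) \left(1 - J - \frac{z}{4}\right)}{-12 - J - \frac{z}{4}} - J = - J + \frac{\left(- J - \frac{z}{4}\right) \left(1 - J - \frac{z}{4}\right)}{-12 - J - \frac{z}{4}}$)
$\left(238625 + n{\left(-17,-336 \right)}\right) \left(255951 - 477291\right) = \left(238625 + \frac{-336 - -748 - 8 \left(-17\right)^{2} - \frac{\left(-336\right)^{2}}{4} - \left(-51\right) \left(-336\right)}{48 - 336 + 4 \left(-17\right)}\right) \left(255951 - 477291\right) = \left(238625 + \frac{-336 + 748 - 2312 - 28224 - 17136}{48 - 336 - 68}\right) \left(-221340\right) = \left(238625 + \frac{-336 + 748 - 2312 - 28224 - 17136}{-356}\right) \left(-221340\right) = \left(238625 - - \frac{11815}{89}\right) \left(-221340\right) = \left(238625 + \frac{11815}{89}\right) \left(-221340\right) = \frac{21249440}{89} \left(-221340\right) = - \frac{4703351049600}{89}$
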